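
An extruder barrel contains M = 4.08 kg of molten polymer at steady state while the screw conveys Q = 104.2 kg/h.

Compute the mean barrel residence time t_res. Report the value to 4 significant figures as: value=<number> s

Q_s = Q / 3600 = 104.2 / 3600 = 0.0289444 kg/s
t_res = M / Q_s = 4.08 / 0.0289444 = 140.96 s

value=141.0 s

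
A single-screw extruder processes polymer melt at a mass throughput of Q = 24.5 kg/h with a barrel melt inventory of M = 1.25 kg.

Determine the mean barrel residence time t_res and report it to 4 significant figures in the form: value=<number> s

value=183.7 s

Throughput in SI: Q_s = 24.5 kg/h ÷ 3600 s/h = 0.00680556 kg/s
Mean residence time: t_res = M/Q_s = 1.25 kg / 0.00680556 kg/s = 183.673 s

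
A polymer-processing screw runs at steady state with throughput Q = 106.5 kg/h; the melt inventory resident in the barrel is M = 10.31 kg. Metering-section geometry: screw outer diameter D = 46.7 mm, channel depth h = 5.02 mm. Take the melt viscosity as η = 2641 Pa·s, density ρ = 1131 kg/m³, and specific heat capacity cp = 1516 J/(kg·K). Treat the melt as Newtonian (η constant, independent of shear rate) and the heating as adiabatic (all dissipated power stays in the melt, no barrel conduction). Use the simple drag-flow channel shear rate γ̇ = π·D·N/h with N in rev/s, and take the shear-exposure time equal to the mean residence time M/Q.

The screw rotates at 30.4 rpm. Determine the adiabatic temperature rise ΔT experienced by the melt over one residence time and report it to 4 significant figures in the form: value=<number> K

Q_s = Q / 3600 = 106.5 / 3600 = 0.0295833 kg/s
t_res = M / Q_s = 10.31 / 0.0295833 = 348.507 s
Geometry in metres: D = 46.7 mm → 0.0467 m, h = 5.02 mm → 0.00502 m; screw speed N = 30.4 rpm = 0.506667 rev/s
Shear rate: γ̇ = πDN/h = π·0.0467·0.506667/0.00502 = 14.8076 s⁻¹
ΔT = η·γ̇²·t_res/(ρ·cp) = [2641 × 14.8076² × 348.507] / [1131 × 1516] = 117.703 K

value=117.7 K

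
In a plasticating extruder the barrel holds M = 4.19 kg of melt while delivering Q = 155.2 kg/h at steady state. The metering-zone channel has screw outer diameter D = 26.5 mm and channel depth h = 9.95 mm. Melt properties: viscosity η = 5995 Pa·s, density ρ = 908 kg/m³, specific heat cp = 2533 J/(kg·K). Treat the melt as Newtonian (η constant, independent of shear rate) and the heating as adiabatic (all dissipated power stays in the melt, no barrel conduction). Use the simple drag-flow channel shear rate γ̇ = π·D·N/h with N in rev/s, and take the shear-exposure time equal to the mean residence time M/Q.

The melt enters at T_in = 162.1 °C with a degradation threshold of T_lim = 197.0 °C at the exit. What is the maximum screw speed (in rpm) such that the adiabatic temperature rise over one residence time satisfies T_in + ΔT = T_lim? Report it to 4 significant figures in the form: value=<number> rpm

value=84.17 rpm

Q_s = Q / 3600 = 155.2 / 3600 = 0.0431111 kg/s
Mean residence time: t_res = M/Q_s = 4.19 kg / 0.0431111 kg/s = 97.1907 s
D = 26.5 mm = 0.0265 m;  h = 9.95 mm = 0.00995 m
ΔT_a = T_lim − T_in = 197.0 °C − 162.1 °C = 34.9 K
γ̇_max² = ΔT_a·ρ·cp/(η·t_res) = 34.9·908·2533/(5995·97.1907) = 137.763 s⁻²
γ̇_max = sqrt(137.763) = 11.7372 s⁻¹
Solve γ̇ = πDN/h for N: N_max = γ̇_max·h/(π·D) = 11.7372 × 0.00995 / (π × 0.0265) = 1.40279 rev/s = 84.1676 rpm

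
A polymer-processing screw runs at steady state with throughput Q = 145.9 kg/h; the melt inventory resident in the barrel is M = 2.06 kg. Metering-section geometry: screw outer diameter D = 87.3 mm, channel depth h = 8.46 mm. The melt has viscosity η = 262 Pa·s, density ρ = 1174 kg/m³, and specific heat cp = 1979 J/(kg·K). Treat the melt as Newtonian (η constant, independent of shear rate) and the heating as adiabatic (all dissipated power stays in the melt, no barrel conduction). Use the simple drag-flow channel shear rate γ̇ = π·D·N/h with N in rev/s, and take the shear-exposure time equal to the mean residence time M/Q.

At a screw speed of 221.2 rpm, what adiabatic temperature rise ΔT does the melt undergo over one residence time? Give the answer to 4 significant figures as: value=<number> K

Convert throughput: Q = 145.9 kg/h = 145.9/3600 = 0.0405278 kg/s
t_res = M / Q_s = 2.06 / 0.0405278 = 50.8293 s
D = 87.3 mm = 0.0873 m;  h = 8.46 mm = 0.00846 m;  N = 221.2 rpm / 60 = 3.68667 rev/s
γ̇ = π·D·N / h = π · 0.0873 · 3.68667 / 0.00846 = 119.516 s⁻¹
Adiabatic rise: ΔT = η γ̇² t_res / (ρ cp) = 262·(119.516)²·50.8293 / (1174·1979) = 81.8761 K

value=81.88 K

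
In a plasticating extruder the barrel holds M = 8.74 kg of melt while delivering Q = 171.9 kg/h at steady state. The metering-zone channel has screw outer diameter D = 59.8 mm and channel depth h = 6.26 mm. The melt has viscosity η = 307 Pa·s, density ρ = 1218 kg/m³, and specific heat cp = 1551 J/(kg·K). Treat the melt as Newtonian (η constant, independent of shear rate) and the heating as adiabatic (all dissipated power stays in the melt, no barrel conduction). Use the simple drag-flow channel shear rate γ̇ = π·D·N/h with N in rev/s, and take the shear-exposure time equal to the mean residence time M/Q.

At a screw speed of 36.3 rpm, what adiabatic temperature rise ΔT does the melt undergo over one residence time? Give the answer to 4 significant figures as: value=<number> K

Convert throughput: Q = 171.9 kg/h = 171.9/3600 = 0.04775 kg/s
t_res = M / Q_s = 8.74 ÷ 0.04775 = 183.037 s
Convert to SI: D = 0.0598 m, h = 0.00626 m, N = 36.3/60 = 0.605 rev/s
γ̇ = π D N / h = (π)(0.0598)(0.605) / 0.00626 = 18.1565 s⁻¹
ΔT = η·γ̇²·t_res / (ρ·cp) = 307 · (18.1565)² · 183.037 / (1218 · 1551) = 9.80577 K

value=9.806 K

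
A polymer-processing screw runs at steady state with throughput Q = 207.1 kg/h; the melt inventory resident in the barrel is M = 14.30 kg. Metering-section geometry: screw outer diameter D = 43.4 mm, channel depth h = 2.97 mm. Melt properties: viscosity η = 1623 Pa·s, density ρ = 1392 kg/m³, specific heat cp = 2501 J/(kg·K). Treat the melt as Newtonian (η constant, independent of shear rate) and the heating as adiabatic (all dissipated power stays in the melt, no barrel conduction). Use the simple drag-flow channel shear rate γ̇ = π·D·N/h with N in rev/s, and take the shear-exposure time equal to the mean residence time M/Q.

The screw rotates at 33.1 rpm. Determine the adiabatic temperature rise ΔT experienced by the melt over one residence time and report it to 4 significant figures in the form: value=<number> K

Convert throughput: Q = 207.1 kg/h = 207.1/3600 = 0.0575278 kg/s
t_res = M / Q_s = 14.30 ÷ 0.0575278 = 248.576 s
Convert to SI: D = 0.0434 m, h = 0.00297 m, N = 33.1/60 = 0.551667 rev/s
γ̇ = π·D·N / h = π · 0.0434 · 0.551667 / 0.00297 = 25.3256 s⁻¹
ΔT = η·γ̇²·t_res / (ρ·cp) = 1623 · (25.3256)² · 248.576 / (1392 · 2501) = 74.3265 K

value=74.33 K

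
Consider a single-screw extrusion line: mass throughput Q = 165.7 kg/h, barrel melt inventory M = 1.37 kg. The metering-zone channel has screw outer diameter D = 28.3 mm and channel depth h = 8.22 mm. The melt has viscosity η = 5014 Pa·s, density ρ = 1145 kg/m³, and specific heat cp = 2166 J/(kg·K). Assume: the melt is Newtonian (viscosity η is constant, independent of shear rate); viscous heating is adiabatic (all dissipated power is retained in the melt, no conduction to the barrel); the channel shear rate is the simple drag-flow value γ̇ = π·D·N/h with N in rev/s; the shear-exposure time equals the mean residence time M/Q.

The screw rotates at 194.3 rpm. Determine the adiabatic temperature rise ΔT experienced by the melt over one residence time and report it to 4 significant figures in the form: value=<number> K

value=73.82 K

Throughput in SI: Q_s = 165.7 kg/h ÷ 3600 s/h = 0.0460278 kg/s
t_res = M / Q_s = 1.37 / 0.0460278 = 29.7646 s
Geometry in metres: D = 28.3 mm → 0.0283 m, h = 8.22 mm → 0.00822 m; screw speed N = 194.3 rpm = 3.23833 rev/s
γ̇ = π·D·N / h = π · 0.0283 · 3.23833 / 0.00822 = 35.0256 s⁻¹
ΔT = η·γ̇²·t_res / (ρ·cp) = 5014 · (35.0256)² · 29.7646 / (1145 · 2166) = 73.8232 K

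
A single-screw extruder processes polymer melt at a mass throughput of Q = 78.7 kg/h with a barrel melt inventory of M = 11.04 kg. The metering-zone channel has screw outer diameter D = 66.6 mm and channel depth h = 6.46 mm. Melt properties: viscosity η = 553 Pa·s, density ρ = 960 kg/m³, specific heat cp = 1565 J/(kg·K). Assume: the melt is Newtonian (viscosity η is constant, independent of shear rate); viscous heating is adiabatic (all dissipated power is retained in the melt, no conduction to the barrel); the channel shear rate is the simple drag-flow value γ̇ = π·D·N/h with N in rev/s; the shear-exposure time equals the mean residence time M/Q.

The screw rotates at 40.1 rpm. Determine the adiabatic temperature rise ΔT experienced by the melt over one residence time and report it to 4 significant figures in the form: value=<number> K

value=87.10 K

Throughput in SI: Q_s = 78.7 kg/h ÷ 3600 s/h = 0.0218611 kg/s
t_res = M / Q_s = 11.04 / 0.0218611 = 505.006 s
Geometry in metres: D = 66.6 mm → 0.0666 m, h = 6.46 mm → 0.00646 m; screw speed N = 40.1 rpm = 0.668333 rev/s
Shear rate: γ̇ = πDN/h = π·0.0666·0.668333/0.00646 = 21.6464 s⁻¹
ΔT = η·γ̇²·t_res/(ρ·cp) = [553 × 21.6464² × 505.006] / [960 × 1565] = 87.0975 K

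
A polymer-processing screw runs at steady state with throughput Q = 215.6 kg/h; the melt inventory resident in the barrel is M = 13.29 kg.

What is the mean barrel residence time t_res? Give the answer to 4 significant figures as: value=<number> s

Q_s = Q / 3600 = 215.6 / 3600 = 0.0598889 kg/s
Mean residence time: t_res = M/Q_s = 13.29 kg / 0.0598889 kg/s = 221.911 s

value=221.9 s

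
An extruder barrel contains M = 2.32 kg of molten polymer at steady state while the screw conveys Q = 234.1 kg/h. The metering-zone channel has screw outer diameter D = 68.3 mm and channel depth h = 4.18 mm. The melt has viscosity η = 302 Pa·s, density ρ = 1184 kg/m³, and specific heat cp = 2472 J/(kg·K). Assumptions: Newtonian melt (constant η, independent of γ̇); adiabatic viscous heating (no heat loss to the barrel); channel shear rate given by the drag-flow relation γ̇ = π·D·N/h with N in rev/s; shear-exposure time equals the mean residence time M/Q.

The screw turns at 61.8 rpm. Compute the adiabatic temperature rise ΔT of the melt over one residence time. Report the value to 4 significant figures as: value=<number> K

Throughput in SI: Q_s = 234.1 kg/h ÷ 3600 s/h = 0.0650278 kg/s
t_res = M / Q_s = 2.32 / 0.0650278 = 35.6771 s
Geometry in metres: D = 68.3 mm → 0.0683 m, h = 4.18 mm → 0.00418 m; screw speed N = 61.8 rpm = 1.03 rev/s
Shear rate: γ̇ = πDN/h = π·0.0683·1.03/0.00418 = 52.8727 s⁻¹
ΔT = η·γ̇²·t_res/(ρ·cp) = [302 × 52.8727² × 35.6771] / [1184 × 2472] = 10.291 K

value=10.29 K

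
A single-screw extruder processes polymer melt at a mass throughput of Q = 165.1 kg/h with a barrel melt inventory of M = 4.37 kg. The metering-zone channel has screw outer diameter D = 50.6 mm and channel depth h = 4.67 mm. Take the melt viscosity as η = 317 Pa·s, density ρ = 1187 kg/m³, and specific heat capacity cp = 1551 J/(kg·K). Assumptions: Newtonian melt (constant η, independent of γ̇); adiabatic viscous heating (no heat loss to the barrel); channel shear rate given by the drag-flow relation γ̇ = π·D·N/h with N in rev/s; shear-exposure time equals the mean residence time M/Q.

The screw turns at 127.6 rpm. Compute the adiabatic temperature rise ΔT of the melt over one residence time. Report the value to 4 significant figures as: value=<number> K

value=85.98 K

Convert throughput: Q = 165.1 kg/h = 165.1/3600 = 0.0458611 kg/s
t_res = M / Q_s = 4.37 / 0.0458611 = 95.2877 s
Convert to SI: D = 0.0506 m, h = 0.00467 m, N = 127.6/60 = 2.12667 rev/s
γ̇ = π D N / h = (π)(0.0506)(2.12667) / 0.00467 = 72.3907 s⁻¹
ΔT = η·γ̇²·t_res/(ρ·cp) = [317 × 72.3907² × 95.2877] / [1187 × 1551] = 85.9804 K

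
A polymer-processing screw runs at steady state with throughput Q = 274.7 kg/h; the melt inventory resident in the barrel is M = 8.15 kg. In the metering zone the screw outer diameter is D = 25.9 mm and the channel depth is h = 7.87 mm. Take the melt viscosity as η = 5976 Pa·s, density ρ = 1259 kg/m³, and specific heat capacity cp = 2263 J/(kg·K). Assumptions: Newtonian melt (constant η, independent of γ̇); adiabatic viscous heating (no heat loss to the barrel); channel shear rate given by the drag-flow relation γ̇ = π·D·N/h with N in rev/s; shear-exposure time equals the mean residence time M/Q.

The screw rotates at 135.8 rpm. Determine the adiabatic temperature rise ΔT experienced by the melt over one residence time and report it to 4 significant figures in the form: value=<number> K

value=122.7 K

Throughput in SI: Q_s = 274.7 kg/h ÷ 3600 s/h = 0.0763056 kg/s
t_res = M / Q_s = 8.15 / 0.0763056 = 106.807 s
Geometry in metres: D = 25.9 mm → 0.0259 m, h = 7.87 mm → 0.00787 m; screw speed N = 135.8 rpm = 2.26333 rev/s
γ̇ = π D N / h = (π)(0.0259)(2.26333) / 0.00787 = 23.4004 s⁻¹
Adiabatic rise: ΔT = η γ̇² t_res / (ρ cp) = 5976·(23.4004)²·106.807 / (1259·2263) = 122.673 K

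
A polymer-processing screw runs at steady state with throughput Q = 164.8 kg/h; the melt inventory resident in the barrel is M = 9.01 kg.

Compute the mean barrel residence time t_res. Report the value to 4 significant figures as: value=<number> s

value=196.8 s

Convert throughput: Q = 164.8 kg/h = 164.8/3600 = 0.0457778 kg/s
Mean residence time: t_res = M/Q_s = 9.01 kg / 0.0457778 kg/s = 196.82 s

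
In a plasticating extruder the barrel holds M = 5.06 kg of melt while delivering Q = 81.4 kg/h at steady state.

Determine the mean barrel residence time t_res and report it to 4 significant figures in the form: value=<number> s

Convert throughput: Q = 81.4 kg/h = 81.4/3600 = 0.0226111 kg/s
t_res = M / Q_s = 5.06 ÷ 0.0226111 = 223.784 s

value=223.8 s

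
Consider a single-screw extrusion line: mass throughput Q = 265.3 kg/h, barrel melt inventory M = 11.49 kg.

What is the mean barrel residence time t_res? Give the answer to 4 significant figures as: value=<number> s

value=155.9 s

Q_s = Q / 3600 = 265.3 / 3600 = 0.0736944 kg/s
t_res = M / Q_s = 11.49 ÷ 0.0736944 = 155.914 s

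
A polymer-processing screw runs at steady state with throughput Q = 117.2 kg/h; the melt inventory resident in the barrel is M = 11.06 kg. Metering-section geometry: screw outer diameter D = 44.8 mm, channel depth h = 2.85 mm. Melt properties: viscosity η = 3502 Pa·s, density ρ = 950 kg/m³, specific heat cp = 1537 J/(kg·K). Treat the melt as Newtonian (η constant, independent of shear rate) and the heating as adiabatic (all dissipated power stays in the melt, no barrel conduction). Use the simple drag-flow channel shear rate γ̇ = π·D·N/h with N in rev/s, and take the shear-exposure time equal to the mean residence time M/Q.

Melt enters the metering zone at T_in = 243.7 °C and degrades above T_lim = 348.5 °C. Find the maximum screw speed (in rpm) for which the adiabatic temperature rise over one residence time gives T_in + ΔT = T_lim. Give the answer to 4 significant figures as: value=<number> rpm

Throughput in SI: Q_s = 117.2 kg/h ÷ 3600 s/h = 0.0325556 kg/s
t_res = M / Q_s = 11.06 / 0.0325556 = 339.727 s
D = 44.8 mm = 0.0448 m;  h = 2.85 mm = 0.00285 m
ΔT_a = T_lim − T_in = 348.5 − 243.7 = 104.8 K
Invert ΔT = ηγ̇²t_res/(ρcp) for γ̇: γ̇_max² = ΔT_a ρ cp / (η t_res) = 104.8·950·1537 / (3502·339.727) = 128.621 s⁻²
Take the square root: γ̇_max = √(128.621) = 11.3411 s⁻¹
N_max = γ̇_max·h / (π·D) = 11.3411 · 0.00285 / (π · 0.0448) = 0.229654 rev/s = 13.7792 rpm

value=13.78 rpm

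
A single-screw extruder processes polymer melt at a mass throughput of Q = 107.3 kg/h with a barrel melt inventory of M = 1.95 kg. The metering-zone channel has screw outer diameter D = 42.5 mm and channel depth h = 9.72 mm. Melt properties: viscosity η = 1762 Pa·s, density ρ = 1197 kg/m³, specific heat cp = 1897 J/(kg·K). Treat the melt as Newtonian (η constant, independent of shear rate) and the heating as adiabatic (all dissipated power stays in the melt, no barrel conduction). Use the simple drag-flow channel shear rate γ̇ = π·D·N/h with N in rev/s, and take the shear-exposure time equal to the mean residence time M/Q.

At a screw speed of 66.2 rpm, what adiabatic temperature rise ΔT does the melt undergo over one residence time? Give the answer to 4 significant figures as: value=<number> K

Convert throughput: Q = 107.3 kg/h = 107.3/3600 = 0.0298056 kg/s
Mean residence time: t_res = M/Q_s = 1.95 kg / 0.0298056 kg/s = 65.424 s
D = 42.5 mm = 0.0425 m;  h = 9.72 mm = 0.00972 m;  N = 66.2 rpm / 60 = 1.10333 rev/s
γ̇ = π·D·N / h = π · 0.0425 · 1.10333 / 0.00972 = 15.1558 s⁻¹
ΔT = η·γ̇²·t_res / (ρ·cp) = 1762 · (15.1558)² · 65.424 / (1197 · 1897) = 11.6611 K

value=11.66 K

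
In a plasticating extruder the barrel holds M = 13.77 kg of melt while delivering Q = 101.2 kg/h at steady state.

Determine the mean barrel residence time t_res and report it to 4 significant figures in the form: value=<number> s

value=489.8 s

Throughput in SI: Q_s = 101.2 kg/h ÷ 3600 s/h = 0.0281111 kg/s
t_res = M / Q_s = 13.77 / 0.0281111 = 489.842 s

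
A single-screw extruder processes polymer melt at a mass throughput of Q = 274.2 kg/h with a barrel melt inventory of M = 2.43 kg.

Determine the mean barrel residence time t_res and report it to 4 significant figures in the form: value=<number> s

Convert throughput: Q = 274.2 kg/h = 274.2/3600 = 0.0761667 kg/s
t_res = M / Q_s = 2.43 ÷ 0.0761667 = 31.9037 s

value=31.90 s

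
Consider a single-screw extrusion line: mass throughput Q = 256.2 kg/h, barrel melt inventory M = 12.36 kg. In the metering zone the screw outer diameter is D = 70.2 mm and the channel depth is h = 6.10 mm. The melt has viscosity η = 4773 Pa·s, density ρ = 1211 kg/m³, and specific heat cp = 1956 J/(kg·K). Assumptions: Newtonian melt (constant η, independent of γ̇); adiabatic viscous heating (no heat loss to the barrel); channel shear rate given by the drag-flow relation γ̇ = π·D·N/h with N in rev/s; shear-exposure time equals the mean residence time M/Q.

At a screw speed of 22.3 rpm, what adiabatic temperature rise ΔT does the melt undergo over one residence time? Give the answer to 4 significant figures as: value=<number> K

value=63.19 K

Throughput in SI: Q_s = 256.2 kg/h ÷ 3600 s/h = 0.0711667 kg/s
t_res = M / Q_s = 12.36 / 0.0711667 = 173.677 s
D = 70.2 mm = 0.0702 m;  h = 6.10 mm = 0.0061 m;  N = 22.3 rpm / 60 = 0.371667 rev/s
γ̇ = π·D·N / h = π · 0.0702 · 0.371667 / 0.0061 = 13.4373 s⁻¹
ΔT = η·γ̇²·t_res/(ρ·cp) = [4773 × 13.4373² × 173.677] / [1211 × 1956] = 63.189 K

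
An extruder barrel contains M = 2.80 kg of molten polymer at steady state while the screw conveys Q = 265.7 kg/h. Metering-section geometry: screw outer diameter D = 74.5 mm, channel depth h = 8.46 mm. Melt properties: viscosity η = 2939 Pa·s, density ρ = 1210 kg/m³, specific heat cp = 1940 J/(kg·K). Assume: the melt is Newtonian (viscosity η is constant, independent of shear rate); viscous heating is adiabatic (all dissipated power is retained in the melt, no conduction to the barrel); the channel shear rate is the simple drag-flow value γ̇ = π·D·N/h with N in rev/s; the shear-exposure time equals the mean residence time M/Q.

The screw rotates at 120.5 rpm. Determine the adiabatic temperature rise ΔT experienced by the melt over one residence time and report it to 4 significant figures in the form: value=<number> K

value=146.6 K

Q_s = Q / 3600 = 265.7 / 3600 = 0.0738056 kg/s
Mean residence time: t_res = M/Q_s = 2.80 kg / 0.0738056 kg/s = 37.9375 s
Geometry in metres: D = 74.5 mm → 0.0745 m, h = 8.46 mm → 0.00846 m; screw speed N = 120.5 rpm = 2.00833 rev/s
Shear rate: γ̇ = πDN/h = π·0.0745·2.00833/0.00846 = 55.5612 s⁻¹
Adiabatic rise: ΔT = η γ̇² t_res / (ρ cp) = 2939·(55.5612)²·37.9375 / (1210·1940) = 146.631 K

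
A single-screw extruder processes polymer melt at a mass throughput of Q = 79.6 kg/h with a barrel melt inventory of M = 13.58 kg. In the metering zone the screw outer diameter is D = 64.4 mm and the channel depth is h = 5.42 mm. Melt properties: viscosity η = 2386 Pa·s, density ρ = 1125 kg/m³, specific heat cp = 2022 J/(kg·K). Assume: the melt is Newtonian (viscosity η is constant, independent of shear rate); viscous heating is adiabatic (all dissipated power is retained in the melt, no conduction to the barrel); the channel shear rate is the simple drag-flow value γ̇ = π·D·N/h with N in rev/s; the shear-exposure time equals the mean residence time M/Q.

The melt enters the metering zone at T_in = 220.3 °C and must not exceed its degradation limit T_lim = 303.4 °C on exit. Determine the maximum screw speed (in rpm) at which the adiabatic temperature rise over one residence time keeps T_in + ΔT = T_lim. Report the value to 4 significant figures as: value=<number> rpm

Throughput in SI: Q_s = 79.6 kg/h ÷ 3600 s/h = 0.0221111 kg/s
Mean residence time: t_res = M/Q_s = 13.58 kg / 0.0221111 kg/s = 614.171 s
D = 64.4 mm = 0.0644 m;  h = 5.42 mm = 0.00542 m
ΔT_a = T_lim − T_in = 303.4 − 220.3 = 83.1 K
γ̇_max² = ΔT_a·ρ·cp / (η·t_res) = [83.1 × 1125 × 2022] / [2386 × 614.171] = 128.996 s⁻²
γ̇_max = √128.996 = 11.3576 s⁻¹
N_max = γ̇_max h / (πD) = 11.3576·0.00542/(π·0.0644) = 0.304264 rev/s → ×60 = 18.2559 rpm

value=18.26 rpm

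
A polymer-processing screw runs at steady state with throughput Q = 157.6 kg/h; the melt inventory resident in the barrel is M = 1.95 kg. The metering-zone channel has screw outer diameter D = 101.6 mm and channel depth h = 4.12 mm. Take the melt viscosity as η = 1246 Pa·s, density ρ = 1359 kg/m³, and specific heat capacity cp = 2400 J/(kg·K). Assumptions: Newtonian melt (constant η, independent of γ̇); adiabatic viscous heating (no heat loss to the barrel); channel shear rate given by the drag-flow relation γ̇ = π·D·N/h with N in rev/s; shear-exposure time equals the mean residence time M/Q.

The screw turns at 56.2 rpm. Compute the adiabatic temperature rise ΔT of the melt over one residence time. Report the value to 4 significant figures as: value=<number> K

value=89.60 K

Convert throughput: Q = 157.6 kg/h = 157.6/3600 = 0.0437778 kg/s
t_res = M / Q_s = 1.95 ÷ 0.0437778 = 44.5431 s
D = 101.6 mm = 0.1016 m;  h = 4.12 mm = 0.00412 m;  N = 56.2 rpm / 60 = 0.936667 rev/s
Shear rate: γ̇ = πDN/h = π·0.1016·0.936667/0.00412 = 72.5657 s⁻¹
ΔT = η·γ̇²·t_res / (ρ·cp) = 1246 · (72.5657)² · 44.5431 / (1359 · 2400) = 89.6048 K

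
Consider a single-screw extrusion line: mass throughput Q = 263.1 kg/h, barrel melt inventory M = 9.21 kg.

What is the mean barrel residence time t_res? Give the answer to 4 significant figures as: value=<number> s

Convert throughput: Q = 263.1 kg/h = 263.1/3600 = 0.0730833 kg/s
t_res = M / Q_s = 9.21 / 0.0730833 = 126.021 s

value=126.0 s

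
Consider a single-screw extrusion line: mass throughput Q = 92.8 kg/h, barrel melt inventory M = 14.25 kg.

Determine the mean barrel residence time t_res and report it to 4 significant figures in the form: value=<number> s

value=552.8 s

Convert throughput: Q = 92.8 kg/h = 92.8/3600 = 0.0257778 kg/s
Mean residence time: t_res = M/Q_s = 14.25 kg / 0.0257778 kg/s = 552.802 s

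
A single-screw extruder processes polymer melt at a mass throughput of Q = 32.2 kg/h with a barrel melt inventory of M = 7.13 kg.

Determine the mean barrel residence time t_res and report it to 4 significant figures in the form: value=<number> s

value=797.1 s

Q_s = Q / 3600 = 32.2 / 3600 = 0.00894444 kg/s
Mean residence time: t_res = M/Q_s = 7.13 kg / 0.00894444 kg/s = 797.143 s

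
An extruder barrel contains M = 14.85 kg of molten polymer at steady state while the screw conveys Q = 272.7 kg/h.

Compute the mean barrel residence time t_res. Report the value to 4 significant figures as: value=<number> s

value=196.0 s

Q_s = Q / 3600 = 272.7 / 3600 = 0.07575 kg/s
t_res = M / Q_s = 14.85 / 0.07575 = 196.04 s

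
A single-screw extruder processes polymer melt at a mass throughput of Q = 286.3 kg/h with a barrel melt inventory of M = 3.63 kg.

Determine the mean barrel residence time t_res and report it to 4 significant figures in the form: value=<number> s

value=45.64 s

Q_s = Q / 3600 = 286.3 / 3600 = 0.0795278 kg/s
Mean residence time: t_res = M/Q_s = 3.63 kg / 0.0795278 kg/s = 45.6444 s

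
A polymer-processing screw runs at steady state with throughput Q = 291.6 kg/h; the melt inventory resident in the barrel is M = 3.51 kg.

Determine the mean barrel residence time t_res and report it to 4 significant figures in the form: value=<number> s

value=43.33 s

Throughput in SI: Q_s = 291.6 kg/h ÷ 3600 s/h = 0.081 kg/s
Mean residence time: t_res = M/Q_s = 3.51 kg / 0.081 kg/s = 43.3333 s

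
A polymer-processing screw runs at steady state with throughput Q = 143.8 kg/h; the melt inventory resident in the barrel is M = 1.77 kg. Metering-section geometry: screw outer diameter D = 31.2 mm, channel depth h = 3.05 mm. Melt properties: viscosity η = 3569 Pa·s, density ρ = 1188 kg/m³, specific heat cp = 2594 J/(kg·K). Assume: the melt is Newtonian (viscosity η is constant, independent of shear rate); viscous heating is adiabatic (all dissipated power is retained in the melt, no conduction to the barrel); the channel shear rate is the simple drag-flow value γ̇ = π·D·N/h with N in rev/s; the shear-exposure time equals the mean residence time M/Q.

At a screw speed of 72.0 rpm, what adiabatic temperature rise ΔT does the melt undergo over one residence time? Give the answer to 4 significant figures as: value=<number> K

Convert throughput: Q = 143.8 kg/h = 143.8/3600 = 0.0399444 kg/s
t_res = M / Q_s = 1.77 ÷ 0.0399444 = 44.3115 s
Geometry in metres: D = 31.2 mm → 0.0312 m, h = 3.05 mm → 0.00305 m; screw speed N = 72.0 rpm = 1.2 rev/s
Shear rate: γ̇ = πDN/h = π·0.0312·1.2/0.00305 = 38.5643 s⁻¹
Adiabatic rise: ΔT = η γ̇² t_res / (ρ cp) = 3569·(38.5643)²·44.3115 / (1188·2594) = 76.3218 K

value=76.32 K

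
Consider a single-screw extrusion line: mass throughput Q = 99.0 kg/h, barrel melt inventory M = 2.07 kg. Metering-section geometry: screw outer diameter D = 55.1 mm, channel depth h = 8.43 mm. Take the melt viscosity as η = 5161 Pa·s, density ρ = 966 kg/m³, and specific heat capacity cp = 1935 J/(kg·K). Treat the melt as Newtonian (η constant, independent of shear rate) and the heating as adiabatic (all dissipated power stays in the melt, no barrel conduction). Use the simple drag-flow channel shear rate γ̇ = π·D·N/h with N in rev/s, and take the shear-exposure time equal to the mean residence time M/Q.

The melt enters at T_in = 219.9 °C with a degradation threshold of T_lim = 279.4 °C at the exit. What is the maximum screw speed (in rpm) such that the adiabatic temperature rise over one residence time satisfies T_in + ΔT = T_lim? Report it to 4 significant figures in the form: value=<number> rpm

Convert throughput: Q = 99.0 kg/h = 99.0/3600 = 0.0275 kg/s
Mean residence time: t_res = M/Q_s = 2.07 kg / 0.0275 kg/s = 75.2727 s
D = 55.1 mm = 0.0551 m;  h = 8.43 mm = 0.00843 m
ΔT_a = T_lim − T_in = 279.4 − 219.9 = 59.5 K
Invert ΔT = ηγ̇²t_res/(ρcp) for γ̇: γ̇_max² = ΔT_a ρ cp / (η t_res) = 59.5·966·1935 / (5161·75.2727) = 286.288 s⁻²
γ̇_max = sqrt(286.288) = 16.9201 s⁻¹
N_max = γ̇_max h / (πD) = 16.9201·0.00843/(π·0.0551) = 0.824001 rev/s → ×60 = 49.4401 rpm

value=49.44 rpm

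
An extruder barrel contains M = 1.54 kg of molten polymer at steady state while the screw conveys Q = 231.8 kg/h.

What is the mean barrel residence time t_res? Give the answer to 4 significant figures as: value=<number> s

value=23.92 s

Throughput in SI: Q_s = 231.8 kg/h ÷ 3600 s/h = 0.0643889 kg/s
t_res = M / Q_s = 1.54 / 0.0643889 = 23.9172 s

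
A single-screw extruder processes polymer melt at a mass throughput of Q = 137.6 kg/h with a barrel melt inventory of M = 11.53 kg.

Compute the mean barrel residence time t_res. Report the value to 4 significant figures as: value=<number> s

Convert throughput: Q = 137.6 kg/h = 137.6/3600 = 0.0382222 kg/s
t_res = M / Q_s = 11.53 ÷ 0.0382222 = 301.657 s

value=301.7 s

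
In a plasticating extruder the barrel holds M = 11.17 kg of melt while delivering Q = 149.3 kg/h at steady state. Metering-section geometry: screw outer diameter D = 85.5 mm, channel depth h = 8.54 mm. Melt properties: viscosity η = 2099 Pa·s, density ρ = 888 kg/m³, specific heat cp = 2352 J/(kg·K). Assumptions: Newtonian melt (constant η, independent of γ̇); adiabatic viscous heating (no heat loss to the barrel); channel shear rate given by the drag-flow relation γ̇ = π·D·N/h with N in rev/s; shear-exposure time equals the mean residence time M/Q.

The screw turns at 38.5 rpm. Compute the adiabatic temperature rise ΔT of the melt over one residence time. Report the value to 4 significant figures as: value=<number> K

Throughput in SI: Q_s = 149.3 kg/h ÷ 3600 s/h = 0.0414722 kg/s
t_res = M / Q_s = 11.17 / 0.0414722 = 269.337 s
D = 85.5 mm = 0.0855 m;  h = 8.54 mm = 0.00854 m;  N = 38.5 rpm / 60 = 0.641667 rev/s
γ̇ = π·D·N / h = π · 0.0855 · 0.641667 / 0.00854 = 20.1822 s⁻¹
ΔT = η·γ̇²·t_res / (ρ·cp) = 2099 · (20.1822)² · 269.337 / (888 · 2352) = 110.254 K

value=110.3 K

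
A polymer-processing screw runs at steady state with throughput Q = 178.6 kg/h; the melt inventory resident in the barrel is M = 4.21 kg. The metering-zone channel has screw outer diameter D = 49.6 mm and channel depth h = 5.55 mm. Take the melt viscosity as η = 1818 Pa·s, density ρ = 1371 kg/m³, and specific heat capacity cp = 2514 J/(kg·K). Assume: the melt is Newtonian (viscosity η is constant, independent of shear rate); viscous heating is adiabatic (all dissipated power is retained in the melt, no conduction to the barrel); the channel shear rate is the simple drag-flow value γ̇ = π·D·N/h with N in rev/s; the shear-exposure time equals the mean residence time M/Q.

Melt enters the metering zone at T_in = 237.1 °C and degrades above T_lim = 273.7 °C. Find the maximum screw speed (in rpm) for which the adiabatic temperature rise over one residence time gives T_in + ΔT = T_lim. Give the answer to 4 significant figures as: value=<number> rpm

Q_s = Q / 3600 = 178.6 / 3600 = 0.0496111 kg/s
t_res = M / Q_s = 4.21 ÷ 0.0496111 = 84.86 s
Convert to metres: D = 0.0496 m, h = 0.00555 m
ΔT_a = T_lim − T_in = 273.7 °C − 237.1 °C = 36.6 K
Invert ΔT = ηγ̇²t_res/(ρcp) for γ̇: γ̇_max² = ΔT_a ρ cp / (η t_res) = 36.6·1371·2514 / (1818·84.86) = 817.686 s⁻²
γ̇_max = √817.686 = 28.5952 s⁻¹
N_max = γ̇_max·h / (π·D) = 28.5952 · 0.00555 / (π · 0.0496) = 1.01849 rev/s = 61.1091 rpm

value=61.11 rpm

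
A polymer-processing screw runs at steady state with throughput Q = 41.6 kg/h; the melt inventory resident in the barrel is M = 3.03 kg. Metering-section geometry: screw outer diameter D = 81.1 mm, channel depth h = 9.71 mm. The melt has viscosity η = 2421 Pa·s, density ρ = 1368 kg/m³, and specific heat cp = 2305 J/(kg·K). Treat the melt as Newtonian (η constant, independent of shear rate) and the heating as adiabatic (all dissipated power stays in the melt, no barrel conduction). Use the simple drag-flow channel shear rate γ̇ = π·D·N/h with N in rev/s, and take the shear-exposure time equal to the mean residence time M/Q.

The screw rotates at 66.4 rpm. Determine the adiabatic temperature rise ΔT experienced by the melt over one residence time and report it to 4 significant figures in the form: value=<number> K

Throughput in SI: Q_s = 41.6 kg/h ÷ 3600 s/h = 0.0115556 kg/s
t_res = M / Q_s = 3.03 / 0.0115556 = 262.212 s
Convert to SI: D = 0.0811 m, h = 0.00971 m, N = 66.4/60 = 1.10667 rev/s
γ̇ = π·D·N / h = π · 0.0811 · 1.10667 / 0.00971 = 29.0381 s⁻¹
ΔT = η·γ̇²·t_res/(ρ·cp) = [2421 × 29.0381² × 262.212] / [1368 × 2305] = 169.756 K

value=169.8 K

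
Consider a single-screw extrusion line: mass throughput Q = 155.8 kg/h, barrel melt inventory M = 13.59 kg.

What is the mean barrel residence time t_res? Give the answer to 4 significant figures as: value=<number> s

value=314.0 s

Q_s = Q / 3600 = 155.8 / 3600 = 0.0432778 kg/s
t_res = M / Q_s = 13.59 / 0.0432778 = 314.018 s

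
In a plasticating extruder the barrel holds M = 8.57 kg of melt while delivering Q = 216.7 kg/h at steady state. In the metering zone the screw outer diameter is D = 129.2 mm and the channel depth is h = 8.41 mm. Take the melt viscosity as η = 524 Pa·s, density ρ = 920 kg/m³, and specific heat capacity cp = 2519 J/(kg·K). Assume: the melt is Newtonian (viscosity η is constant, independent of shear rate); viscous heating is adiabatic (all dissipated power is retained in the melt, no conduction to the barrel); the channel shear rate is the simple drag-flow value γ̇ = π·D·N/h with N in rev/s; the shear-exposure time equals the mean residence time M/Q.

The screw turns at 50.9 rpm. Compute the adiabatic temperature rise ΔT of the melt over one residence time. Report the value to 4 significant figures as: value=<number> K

Convert throughput: Q = 216.7 kg/h = 216.7/3600 = 0.0601944 kg/s
t_res = M / Q_s = 8.57 / 0.0601944 = 142.372 s
D = 129.2 mm = 0.1292 m;  h = 8.41 mm = 0.00841 m;  N = 50.9 rpm / 60 = 0.848333 rev/s
γ̇ = π·D·N / h = π · 0.1292 · 0.848333 / 0.00841 = 40.9433 s⁻¹
ΔT = η·γ̇²·t_res / (ρ·cp) = 524 · (40.9433)² · 142.372 / (920 · 2519) = 53.9642 K

value=53.96 K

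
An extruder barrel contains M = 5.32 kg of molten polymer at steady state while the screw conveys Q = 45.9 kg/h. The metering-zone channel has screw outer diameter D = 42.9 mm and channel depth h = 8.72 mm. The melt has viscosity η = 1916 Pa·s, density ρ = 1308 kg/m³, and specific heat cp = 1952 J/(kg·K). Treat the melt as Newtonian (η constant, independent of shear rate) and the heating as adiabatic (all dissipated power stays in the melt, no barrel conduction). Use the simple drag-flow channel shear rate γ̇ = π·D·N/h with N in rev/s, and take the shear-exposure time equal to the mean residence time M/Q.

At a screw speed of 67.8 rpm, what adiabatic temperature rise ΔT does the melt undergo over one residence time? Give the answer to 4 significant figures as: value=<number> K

value=95.51 K

Throughput in SI: Q_s = 45.9 kg/h ÷ 3600 s/h = 0.01275 kg/s
t_res = M / Q_s = 5.32 ÷ 0.01275 = 417.255 s
D = 42.9 mm = 0.0429 m;  h = 8.72 mm = 0.00872 m;  N = 67.8 rpm / 60 = 1.13 rev/s
γ̇ = π·D·N / h = π · 0.0429 · 1.13 / 0.00872 = 17.465 s⁻¹
Adiabatic rise: ΔT = η γ̇² t_res / (ρ cp) = 1916·(17.465)²·417.255 / (1308·1952) = 95.5097 K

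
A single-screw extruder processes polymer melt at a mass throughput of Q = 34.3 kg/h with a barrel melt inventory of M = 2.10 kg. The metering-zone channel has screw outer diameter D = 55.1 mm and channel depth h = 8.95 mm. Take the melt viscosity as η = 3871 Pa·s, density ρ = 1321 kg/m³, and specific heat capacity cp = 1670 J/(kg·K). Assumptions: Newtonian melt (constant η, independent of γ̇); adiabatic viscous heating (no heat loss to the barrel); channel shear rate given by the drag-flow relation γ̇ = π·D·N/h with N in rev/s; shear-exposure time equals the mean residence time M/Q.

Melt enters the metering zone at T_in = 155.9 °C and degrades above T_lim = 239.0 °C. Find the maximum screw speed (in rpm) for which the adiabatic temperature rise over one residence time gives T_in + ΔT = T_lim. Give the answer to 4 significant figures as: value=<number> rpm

value=45.47 rpm

Convert throughput: Q = 34.3 kg/h = 34.3/3600 = 0.00952778 kg/s
t_res = M / Q_s = 2.10 ÷ 0.00952778 = 220.408 s
Convert to metres: D = 0.0551 m, h = 0.00895 m
ΔT_a = T_lim − T_in = 239.0 − 155.9 = 83.1 K
γ̇_max² = ΔT_a·ρ·cp / (η·t_res) = [83.1 × 1321 × 1670] / [3871 × 220.408] = 214.867 s⁻²
Take the square root: γ̇_max = √(214.867) = 14.6583 s⁻¹
N_max = γ̇_max·h / (π·D) = 14.6583 · 0.00895 / (π · 0.0551) = 0.75789 rev/s = 45.4734 rpm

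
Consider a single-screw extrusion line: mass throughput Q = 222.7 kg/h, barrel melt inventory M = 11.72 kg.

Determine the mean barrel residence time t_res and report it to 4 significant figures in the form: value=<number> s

value=189.5 s

Throughput in SI: Q_s = 222.7 kg/h ÷ 3600 s/h = 0.0618611 kg/s
t_res = M / Q_s = 11.72 ÷ 0.0618611 = 189.457 s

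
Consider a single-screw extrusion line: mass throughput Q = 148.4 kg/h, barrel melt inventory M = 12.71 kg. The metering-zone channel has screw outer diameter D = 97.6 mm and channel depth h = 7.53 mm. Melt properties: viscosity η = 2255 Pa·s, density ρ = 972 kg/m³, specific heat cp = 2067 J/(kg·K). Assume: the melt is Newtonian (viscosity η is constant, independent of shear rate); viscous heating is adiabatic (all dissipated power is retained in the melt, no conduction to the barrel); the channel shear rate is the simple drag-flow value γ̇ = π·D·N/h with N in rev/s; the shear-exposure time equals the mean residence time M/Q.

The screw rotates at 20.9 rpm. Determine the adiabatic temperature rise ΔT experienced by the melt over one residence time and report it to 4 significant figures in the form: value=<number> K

Q_s = Q / 3600 = 148.4 / 3600 = 0.0412222 kg/s
t_res = M / Q_s = 12.71 / 0.0412222 = 308.329 s
Convert to SI: D = 0.0976 m, h = 0.00753 m, N = 20.9/60 = 0.348333 rev/s
γ̇ = π D N / h = (π)(0.0976)(0.348333) / 0.00753 = 14.184 s⁻¹
ΔT = η·γ̇²·t_res / (ρ·cp) = 2255 · (14.184)² · 308.329 / (972 · 2067) = 69.6231 K

value=69.62 K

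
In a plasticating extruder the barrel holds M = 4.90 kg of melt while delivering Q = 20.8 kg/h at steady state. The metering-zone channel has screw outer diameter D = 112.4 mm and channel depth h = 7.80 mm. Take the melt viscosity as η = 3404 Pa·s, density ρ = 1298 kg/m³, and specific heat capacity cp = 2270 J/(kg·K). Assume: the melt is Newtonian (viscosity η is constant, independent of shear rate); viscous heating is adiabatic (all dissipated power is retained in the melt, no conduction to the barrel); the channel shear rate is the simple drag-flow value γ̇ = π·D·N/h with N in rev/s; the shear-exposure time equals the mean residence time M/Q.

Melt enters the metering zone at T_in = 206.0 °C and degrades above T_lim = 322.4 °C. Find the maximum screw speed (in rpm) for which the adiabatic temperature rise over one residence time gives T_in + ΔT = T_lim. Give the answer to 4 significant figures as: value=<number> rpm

Throughput in SI: Q_s = 20.8 kg/h ÷ 3600 s/h = 0.00577778 kg/s
t_res = M / Q_s = 4.90 / 0.00577778 = 848.077 s
Convert to metres: D = 0.1124 m, h = 0.0078 m
ΔT_a = T_lim − T_in = 322.4 °C − 206.0 °C = 116.4 K
γ̇_max² = ΔT_a·ρ·cp / (η·t_res) = [116.4 × 1298 × 2270] / [3404 × 848.077] = 118.803 s⁻²
Take the square root: γ̇_max = √(118.803) = 10.8997 s⁻¹
N_max = γ̇_max h / (πD) = 10.8997·0.0078/(π·0.1124) = 0.240765 rev/s → ×60 = 14.4459 rpm

value=14.45 rpm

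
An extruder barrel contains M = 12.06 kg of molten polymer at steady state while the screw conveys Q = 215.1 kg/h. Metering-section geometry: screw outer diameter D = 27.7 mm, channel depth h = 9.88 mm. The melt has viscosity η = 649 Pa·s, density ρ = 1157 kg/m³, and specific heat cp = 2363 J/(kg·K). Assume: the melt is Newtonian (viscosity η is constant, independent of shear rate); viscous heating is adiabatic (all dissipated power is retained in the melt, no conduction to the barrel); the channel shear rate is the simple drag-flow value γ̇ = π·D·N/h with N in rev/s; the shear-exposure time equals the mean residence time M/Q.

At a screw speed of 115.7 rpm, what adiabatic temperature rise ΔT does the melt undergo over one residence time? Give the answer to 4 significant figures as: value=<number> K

value=13.82 K

Convert throughput: Q = 215.1 kg/h = 215.1/3600 = 0.05975 kg/s
Mean residence time: t_res = M/Q_s = 12.06 kg / 0.05975 kg/s = 201.841 s
D = 27.7 mm = 0.0277 m;  h = 9.88 mm = 0.00988 m;  N = 115.7 rpm / 60 = 1.92833 rev/s
γ̇ = π D N / h = (π)(0.0277)(1.92833) / 0.00988 = 16.9846 s⁻¹
ΔT = η·γ̇²·t_res / (ρ·cp) = 649 · (16.9846)² · 201.841 / (1157 · 2363) = 13.8219 K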